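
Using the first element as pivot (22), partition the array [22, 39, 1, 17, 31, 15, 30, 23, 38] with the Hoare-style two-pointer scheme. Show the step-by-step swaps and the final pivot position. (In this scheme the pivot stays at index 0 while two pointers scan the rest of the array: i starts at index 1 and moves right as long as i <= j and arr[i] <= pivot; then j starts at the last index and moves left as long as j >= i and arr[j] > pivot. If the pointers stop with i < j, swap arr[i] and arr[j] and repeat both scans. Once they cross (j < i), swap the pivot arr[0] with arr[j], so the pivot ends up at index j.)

Hoare-style two-pointer partition with pivot = 22:

Initial array: [22, 39, 1, 17, 31, 15, 30, 23, 38]

Pointers start at i = 1, j = 8.
i stops at index 1 (arr[1]=39 > 22), j stops at index 5 (arr[5]=15 <= 22): swap arr[1] and arr[5], array becomes [22, 15, 1, 17, 31, 39, 30, 23, 38]
i ends at 4, j ends at 3: the pointers have crossed (j < i), so scanning stops.

Swap pivot arr[0] with arr[3] to place pivot at position 3: [17, 15, 1, 22, 31, 39, 30, 23, 38]
Pivot position: 3

After partitioning with pivot 22, the array becomes [17, 15, 1, 22, 31, 39, 30, 23, 38]. The pivot is placed at index 3. All elements to the left of the pivot are <= 22, and all elements to the right are > 22.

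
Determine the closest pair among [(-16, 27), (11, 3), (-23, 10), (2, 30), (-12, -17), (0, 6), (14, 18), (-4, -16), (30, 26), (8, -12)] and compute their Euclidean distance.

Computing all pairwise distances among 10 points:

d((-16, 27), (11, 3)) = 36.1248
d((-16, 27), (-23, 10)) = 18.3848
d((-16, 27), (2, 30)) = 18.2483
d((-16, 27), (-12, -17)) = 44.1814
d((-16, 27), (0, 6)) = 26.4008
d((-16, 27), (14, 18)) = 31.3209
d((-16, 27), (-4, -16)) = 44.643
d((-16, 27), (30, 26)) = 46.0109
d((-16, 27), (8, -12)) = 45.793
d((11, 3), (-23, 10)) = 34.7131
d((11, 3), (2, 30)) = 28.4605
d((11, 3), (-12, -17)) = 30.4795
d((11, 3), (0, 6)) = 11.4018
d((11, 3), (14, 18)) = 15.2971
d((11, 3), (-4, -16)) = 24.2074
d((11, 3), (30, 26)) = 29.8329
d((11, 3), (8, -12)) = 15.2971
d((-23, 10), (2, 30)) = 32.0156
d((-23, 10), (-12, -17)) = 29.1548
d((-23, 10), (0, 6)) = 23.3452
d((-23, 10), (14, 18)) = 37.855
d((-23, 10), (-4, -16)) = 32.2025
d((-23, 10), (30, 26)) = 55.3624
d((-23, 10), (8, -12)) = 38.0132
d((2, 30), (-12, -17)) = 49.0408
d((2, 30), (0, 6)) = 24.0832
d((2, 30), (14, 18)) = 16.9706
d((2, 30), (-4, -16)) = 46.3897
d((2, 30), (30, 26)) = 28.2843
d((2, 30), (8, -12)) = 42.4264
d((-12, -17), (0, 6)) = 25.9422
d((-12, -17), (14, 18)) = 43.6005
d((-12, -17), (-4, -16)) = 8.0623 <-- minimum
d((-12, -17), (30, 26)) = 60.1082
d((-12, -17), (8, -12)) = 20.6155
d((0, 6), (14, 18)) = 18.4391
d((0, 6), (-4, -16)) = 22.3607
d((0, 6), (30, 26)) = 36.0555
d((0, 6), (8, -12)) = 19.6977
d((14, 18), (-4, -16)) = 38.4708
d((14, 18), (30, 26)) = 17.8885
d((14, 18), (8, -12)) = 30.5941
d((-4, -16), (30, 26)) = 54.037
d((-4, -16), (8, -12)) = 12.6491
d((30, 26), (8, -12)) = 43.909

Closest pair: (-12, -17) and (-4, -16) with distance 8.0623

The closest pair is (-12, -17) and (-4, -16) with Euclidean distance 8.0623. For 10 points, brute-force pairwise comparison is shown above. For large n, the divide-and-conquer algorithm (sort by x, recurse on halves, check the dividing strip) achieves O(n log n).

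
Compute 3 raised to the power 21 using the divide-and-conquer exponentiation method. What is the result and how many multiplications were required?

Computing 3^21 by squaring (build up from 3^1; each line after the first costs one multiplication):

3^1 = 3
3^2 = (3^1)^2 = 3^2 = 9
3^4 = (3^2)^2 = 9^2 = 81
3^5 = 3 * 3^4 = 3 * 81 = 243
3^10 = (3^5)^2 = 243^2 = 59049
3^20 = (3^10)^2 = 59049^2 = 3486784401
3^21 = 3 * 3^20 = 3 * 3486784401 = 10460353203

Result: 10460353203
Multiplications needed: 6 (6 lines after 3^1)

3^21 = 10460353203. Using exponentiation by squaring, this requires 6 multiplications. The key idea: if the exponent is even, square the half-power; if odd, multiply by the base once.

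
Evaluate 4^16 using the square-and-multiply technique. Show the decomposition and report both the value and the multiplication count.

Computing 4^16 by squaring (build up from 4^1; each line after the first costs one multiplication):

4^1 = 4
4^2 = (4^1)^2 = 4^2 = 16
4^4 = (4^2)^2 = 16^2 = 256
4^8 = (4^4)^2 = 256^2 = 65536
4^16 = (4^8)^2 = 65536^2 = 4294967296

Result: 4294967296
Multiplications needed: 4 (4 lines after 4^1)

4^16 = 4294967296. Using exponentiation by squaring, this requires 4 multiplications. The key idea: if the exponent is even, square the half-power; if odd, multiply by the base once.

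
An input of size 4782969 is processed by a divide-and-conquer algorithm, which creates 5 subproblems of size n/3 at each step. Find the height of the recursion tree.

For divide and conquer with division factor 3:

Problem sizes at each level:
Level 0: 4782969
Level 1: 1594323
Level 2: 531441
Level 3: 177147
Level 4: 59049
Level 5: 19683
Level 6: 6561
Level 7: 2187
Level 8: 729
Level 9: 243
Level 10: 81
Level 11: 27
Level 12: 9
Level 13: 3
Level 14: 1

The root is level 0 and the size-1 base case is level 14 (the tree spans levels 0 through 14, i.e. 15 levels counting the root), so the depth is the number of divisions: log_3(4782969) = 14

The recursion tree depth is log_3(4782969) = 14. At each level, the problem size is divided by 3, so it takes 14 divisions to reduce to a base case of size 1. The algorithm makes 5 recursive calls at each level.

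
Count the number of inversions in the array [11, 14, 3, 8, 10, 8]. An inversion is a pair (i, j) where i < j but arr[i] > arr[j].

Finding inversions in [11, 14, 3, 8, 10, 8]:

(0, 2): arr[0]=11 > arr[2]=3
(0, 3): arr[0]=11 > arr[3]=8
(0, 4): arr[0]=11 > arr[4]=10
(0, 5): arr[0]=11 > arr[5]=8
(1, 2): arr[1]=14 > arr[2]=3
(1, 3): arr[1]=14 > arr[3]=8
(1, 4): arr[1]=14 > arr[4]=10
(1, 5): arr[1]=14 > arr[5]=8
(4, 5): arr[4]=10 > arr[5]=8

Total inversions: 9

The array has 9 inversion(s): (0,2), (0,3), (0,4), (0,5), (1,2), (1,3), (1,4), (1,5), (4,5). Each pair (i,j) satisfies i < j and arr[i] > arr[j].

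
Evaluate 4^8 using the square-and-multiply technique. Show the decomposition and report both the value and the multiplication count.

Computing 4^8 by squaring (build up from 4^1; each line after the first costs one multiplication):

4^1 = 4
4^2 = (4^1)^2 = 4^2 = 16
4^4 = (4^2)^2 = 16^2 = 256
4^8 = (4^4)^2 = 256^2 = 65536

Result: 65536
Multiplications needed: 3 (3 lines after 4^1)

4^8 = 65536. Using exponentiation by squaring, this requires 3 multiplications. The key idea: if the exponent is even, square the half-power; if odd, multiply by the base once.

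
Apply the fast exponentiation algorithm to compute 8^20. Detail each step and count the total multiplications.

Computing 8^20 by squaring (build up from 8^1; each line after the first costs one multiplication):

8^1 = 8
8^2 = (8^1)^2 = 8^2 = 64
8^4 = (8^2)^2 = 64^2 = 4096
8^5 = 8 * 8^4 = 8 * 4096 = 32768
8^10 = (8^5)^2 = 32768^2 = 1073741824
8^20 = (8^10)^2 = 1073741824^2 = 1152921504606846976

Result: 1152921504606846976
Multiplications needed: 5 (5 lines after 8^1)

8^20 = 1152921504606846976. Using exponentiation by squaring, this requires 5 multiplications. The key idea: if the exponent is even, square the half-power; if odd, multiply by the base once.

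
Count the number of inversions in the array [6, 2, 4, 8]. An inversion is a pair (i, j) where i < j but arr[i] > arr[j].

Finding inversions in [6, 2, 4, 8]:

(0, 1): arr[0]=6 > arr[1]=2
(0, 2): arr[0]=6 > arr[2]=4

Total inversions: 2

The array has 2 inversion(s): (0,1), (0,2). Each pair (i,j) satisfies i < j and arr[i] > arr[j].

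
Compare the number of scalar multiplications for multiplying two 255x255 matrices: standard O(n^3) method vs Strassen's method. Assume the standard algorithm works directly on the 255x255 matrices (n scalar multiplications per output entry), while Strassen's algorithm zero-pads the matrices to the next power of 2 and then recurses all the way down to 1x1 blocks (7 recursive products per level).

Matrix multiplication for 255x255 matrices:

Strassen's algorithm requires power-of-2 dimensions. Pad 255x255 to 256x256 (next power of 2).

Standard algorithm: 255^3 = 16581375 multiplications
Strassen's algorithm: 7^(log2(256)) = 7^8 = 5764801 multiplications
Savings: 16581375 - 5764801 = 10816574 multiplications

Standard: 16581375 multiplications (255^3). Strassen: 5764801 multiplications (7^8, after padding to 256x256). Strassen reduces 8 recursive multiplications to 7 at each level.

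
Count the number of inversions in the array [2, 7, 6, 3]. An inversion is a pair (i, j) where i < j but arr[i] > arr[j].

Finding inversions in [2, 7, 6, 3]:

(1, 2): arr[1]=7 > arr[2]=6
(1, 3): arr[1]=7 > arr[3]=3
(2, 3): arr[2]=6 > arr[3]=3

Total inversions: 3

The array has 3 inversion(s): (1,2), (1,3), (2,3). Each pair (i,j) satisfies i < j and arr[i] > arr[j].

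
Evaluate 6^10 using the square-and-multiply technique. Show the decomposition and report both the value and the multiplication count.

Computing 6^10 by squaring (build up from 6^1; each line after the first costs one multiplication):

6^1 = 6
6^2 = (6^1)^2 = 6^2 = 36
6^4 = (6^2)^2 = 36^2 = 1296
6^5 = 6 * 6^4 = 6 * 1296 = 7776
6^10 = (6^5)^2 = 7776^2 = 60466176

Result: 60466176
Multiplications needed: 4 (4 lines after 6^1)

6^10 = 60466176. Using exponentiation by squaring, this requires 4 multiplications. The key idea: if the exponent is even, square the half-power; if odd, multiply by the base once.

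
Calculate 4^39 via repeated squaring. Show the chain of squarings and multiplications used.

Computing 4^39 by squaring (build up from 4^1; each line after the first costs one multiplication):

4^1 = 4
4^2 = (4^1)^2 = 4^2 = 16
4^4 = (4^2)^2 = 16^2 = 256
4^8 = (4^4)^2 = 256^2 = 65536
4^9 = 4 * 4^8 = 4 * 65536 = 262144
4^18 = (4^9)^2 = 262144^2 = 68719476736
4^19 = 4 * 4^18 = 4 * 68719476736 = 274877906944
4^38 = (4^19)^2 = 274877906944^2 = 75557863725914323419136
4^39 = 4 * 4^38 = 4 * 75557863725914323419136 = 302231454903657293676544

Result: 302231454903657293676544
Multiplications needed: 8 (8 lines after 4^1)

4^39 = 302231454903657293676544. Using exponentiation by squaring, this requires 8 multiplications. The key idea: if the exponent is even, square the half-power; if odd, multiply by the base once.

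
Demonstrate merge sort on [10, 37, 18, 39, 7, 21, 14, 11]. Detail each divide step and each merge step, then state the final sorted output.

Merge sort trace:

Split: [10, 37, 18, 39, 7, 21, 14, 11] -> [10, 37, 18, 39] and [7, 21, 14, 11]
  Split: [10, 37, 18, 39] -> [10, 37] and [18, 39]
    Split: [10, 37] -> [10] and [37]
    Merge: [10] + [37] -> [10, 37]
    Split: [18, 39] -> [18] and [39]
    Merge: [18] + [39] -> [18, 39]
  Merge: [10, 37] + [18, 39] -> [10, 18, 37, 39]
  Split: [7, 21, 14, 11] -> [7, 21] and [14, 11]
    Split: [7, 21] -> [7] and [21]
    Merge: [7] + [21] -> [7, 21]
    Split: [14, 11] -> [14] and [11]
    Merge: [14] + [11] -> [11, 14]
  Merge: [7, 21] + [11, 14] -> [7, 11, 14, 21]
Merge: [10, 18, 37, 39] + [7, 11, 14, 21] -> [7, 10, 11, 14, 18, 21, 37, 39]

Final sorted array: [7, 10, 11, 14, 18, 21, 37, 39]

The merge sort proceeds by recursively splitting the array and merging sorted halves.
After all merges, the sorted array is [7, 10, 11, 14, 18, 21, 37, 39].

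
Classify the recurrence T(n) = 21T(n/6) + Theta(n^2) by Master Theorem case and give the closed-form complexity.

Master Theorem for T(n) = 21T(n/6) + O(n^2):

a = 21, b = 6, c = 2
log_b(a) = log_6(21) = 1.6992

Case 3: c = 2 > log_6(21) = 1.6992
T(n) = O(n^2) = O(n^2)

For T(n) = 21T(n/6) + O(n^2): log_6(21) = 1.6992. This is Case 3 of the Master Theorem (c > log_b(a), work dominated by root), giving O(n^2).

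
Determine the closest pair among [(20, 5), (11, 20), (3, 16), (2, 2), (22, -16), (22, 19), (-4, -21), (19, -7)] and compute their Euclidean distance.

Computing all pairwise distances among 8 points:

d((20, 5), (11, 20)) = 17.4929
d((20, 5), (3, 16)) = 20.2485
d((20, 5), (2, 2)) = 18.2483
d((20, 5), (22, -16)) = 21.095
d((20, 5), (22, 19)) = 14.1421
d((20, 5), (-4, -21)) = 35.3836
d((20, 5), (19, -7)) = 12.0416
d((11, 20), (3, 16)) = 8.9443 <-- minimum
d((11, 20), (2, 2)) = 20.1246
d((11, 20), (22, -16)) = 37.6431
d((11, 20), (22, 19)) = 11.0454
d((11, 20), (-4, -21)) = 43.6578
d((11, 20), (19, -7)) = 28.1603
d((3, 16), (2, 2)) = 14.0357
d((3, 16), (22, -16)) = 37.2156
d((3, 16), (22, 19)) = 19.2354
d((3, 16), (-4, -21)) = 37.6563
d((3, 16), (19, -7)) = 28.0179
d((2, 2), (22, -16)) = 26.9072
d((2, 2), (22, 19)) = 26.2488
d((2, 2), (-4, -21)) = 23.7697
d((2, 2), (19, -7)) = 19.2354
d((22, -16), (22, 19)) = 35.0
d((22, -16), (-4, -21)) = 26.4764
d((22, -16), (19, -7)) = 9.4868
d((22, 19), (-4, -21)) = 47.7074
d((22, 19), (19, -7)) = 26.1725
d((-4, -21), (19, -7)) = 26.9258

Closest pair: (11, 20) and (3, 16) with distance 8.9443

The closest pair is (11, 20) and (3, 16) with Euclidean distance 8.9443. For 8 points, brute-force pairwise comparison is shown above. For large n, the divide-and-conquer algorithm (sort by x, recurse on halves, check the dividing strip) achieves O(n log n).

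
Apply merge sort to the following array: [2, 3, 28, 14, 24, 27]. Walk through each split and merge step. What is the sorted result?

Merge sort trace:

Split: [2, 3, 28, 14, 24, 27] -> [2, 3, 28] and [14, 24, 27]
  Split: [2, 3, 28] -> [2] and [3, 28]
    Split: [3, 28] -> [3] and [28]
    Merge: [3] + [28] -> [3, 28]
  Merge: [2] + [3, 28] -> [2, 3, 28]
  Split: [14, 24, 27] -> [14] and [24, 27]
    Split: [24, 27] -> [24] and [27]
    Merge: [24] + [27] -> [24, 27]
  Merge: [14] + [24, 27] -> [14, 24, 27]
Merge: [2, 3, 28] + [14, 24, 27] -> [2, 3, 14, 24, 27, 28]

Final sorted array: [2, 3, 14, 24, 27, 28]

The merge sort proceeds by recursively splitting the array and merging sorted halves.
After all merges, the sorted array is [2, 3, 14, 24, 27, 28].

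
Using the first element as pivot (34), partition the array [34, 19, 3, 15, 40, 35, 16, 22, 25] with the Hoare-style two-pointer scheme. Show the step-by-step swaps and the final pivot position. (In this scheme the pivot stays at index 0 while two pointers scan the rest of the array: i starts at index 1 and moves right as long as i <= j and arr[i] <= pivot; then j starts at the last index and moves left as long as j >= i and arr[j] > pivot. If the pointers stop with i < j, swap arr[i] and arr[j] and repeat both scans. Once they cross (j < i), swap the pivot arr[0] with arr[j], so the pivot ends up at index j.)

Hoare-style two-pointer partition with pivot = 34:

Initial array: [34, 19, 3, 15, 40, 35, 16, 22, 25]

Pointers start at i = 1, j = 8.
i stops at index 4 (arr[4]=40 > 34), j stops at index 8 (arr[8]=25 <= 34): swap arr[4] and arr[8], array becomes [34, 19, 3, 15, 25, 35, 16, 22, 40]
i stops at index 5 (arr[5]=35 > 34), j stops at index 7 (arr[7]=22 <= 34): swap arr[5] and arr[7], array becomes [34, 19, 3, 15, 25, 22, 16, 35, 40]
i ends at 7, j ends at 6: the pointers have crossed (j < i), so scanning stops.

Swap pivot arr[0] with arr[6] to place pivot at position 6: [16, 19, 3, 15, 25, 22, 34, 35, 40]
Pivot position: 6

After partitioning with pivot 34, the array becomes [16, 19, 3, 15, 25, 22, 34, 35, 40]. The pivot is placed at index 6. All elements to the left of the pivot are <= 34, and all elements to the right are > 34.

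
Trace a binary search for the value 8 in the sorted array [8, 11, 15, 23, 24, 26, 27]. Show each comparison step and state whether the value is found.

Binary search for 8 in [8, 11, 15, 23, 24, 26, 27]:

lo=0, hi=6, mid=3, arr[mid]=23 -> 23 > 8, search left half
lo=0, hi=2, mid=1, arr[mid]=11 -> 11 > 8, search left half
lo=0, hi=0, mid=0, arr[mid]=8 -> Found target at index 0!

Binary search finds 8 at index 0 after 3 comparisons. The search repeatedly halves the search space by comparing with the middle element.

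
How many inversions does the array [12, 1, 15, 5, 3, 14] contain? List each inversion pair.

Finding inversions in [12, 1, 15, 5, 3, 14]:

(0, 1): arr[0]=12 > arr[1]=1
(0, 3): arr[0]=12 > arr[3]=5
(0, 4): arr[0]=12 > arr[4]=3
(2, 3): arr[2]=15 > arr[3]=5
(2, 4): arr[2]=15 > arr[4]=3
(2, 5): arr[2]=15 > arr[5]=14
(3, 4): arr[3]=5 > arr[4]=3

Total inversions: 7

The array has 7 inversion(s): (0,1), (0,3), (0,4), (2,3), (2,4), (2,5), (3,4). Each pair (i,j) satisfies i < j and arr[i] > arr[j].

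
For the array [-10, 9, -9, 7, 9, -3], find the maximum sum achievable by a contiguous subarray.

Using Kadane's algorithm on [-10, 9, -9, 7, 9, -3]:

Scanning through the array:
Position 1 (value 9): max_ending_here = 9, max_so_far = 9
Position 2 (value -9): max_ending_here = 0, max_so_far = 9
Position 3 (value 7): max_ending_here = 7, max_so_far = 9
Position 4 (value 9): max_ending_here = 16, max_so_far = 16
Position 5 (value -3): max_ending_here = 13, max_so_far = 16

Maximum subarray: [9, -9, 7, 9]
Maximum sum: 16

The maximum subarray is [9, -9, 7, 9] with sum 16. This subarray runs from index 1 to index 4.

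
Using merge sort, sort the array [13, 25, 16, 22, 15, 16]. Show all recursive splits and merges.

Merge sort trace:

Split: [13, 25, 16, 22, 15, 16] -> [13, 25, 16] and [22, 15, 16]
  Split: [13, 25, 16] -> [13] and [25, 16]
    Split: [25, 16] -> [25] and [16]
    Merge: [25] + [16] -> [16, 25]
  Merge: [13] + [16, 25] -> [13, 16, 25]
  Split: [22, 15, 16] -> [22] and [15, 16]
    Split: [15, 16] -> [15] and [16]
    Merge: [15] + [16] -> [15, 16]
  Merge: [22] + [15, 16] -> [15, 16, 22]
Merge: [13, 16, 25] + [15, 16, 22] -> [13, 15, 16, 16, 22, 25]

Final sorted array: [13, 15, 16, 16, 22, 25]

The merge sort proceeds by recursively splitting the array and merging sorted halves.
After all merges, the sorted array is [13, 15, 16, 16, 22, 25].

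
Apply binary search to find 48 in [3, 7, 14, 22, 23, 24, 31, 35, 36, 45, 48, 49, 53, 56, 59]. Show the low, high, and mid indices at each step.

Binary search for 48 in [3, 7, 14, 22, 23, 24, 31, 35, 36, 45, 48, 49, 53, 56, 59]:

lo=0, hi=14, mid=7, arr[mid]=35 -> 35 < 48, search right half
lo=8, hi=14, mid=11, arr[mid]=49 -> 49 > 48, search left half
lo=8, hi=10, mid=9, arr[mid]=45 -> 45 < 48, search right half
lo=10, hi=10, mid=10, arr[mid]=48 -> Found target at index 10!

Binary search finds 48 at index 10 after 4 comparisons. The search repeatedly halves the search space by comparing with the middle element.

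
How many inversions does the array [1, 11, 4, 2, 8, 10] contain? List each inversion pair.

Finding inversions in [1, 11, 4, 2, 8, 10]:

(1, 2): arr[1]=11 > arr[2]=4
(1, 3): arr[1]=11 > arr[3]=2
(1, 4): arr[1]=11 > arr[4]=8
(1, 5): arr[1]=11 > arr[5]=10
(2, 3): arr[2]=4 > arr[3]=2

Total inversions: 5

The array has 5 inversion(s): (1,2), (1,3), (1,4), (1,5), (2,3). Each pair (i,j) satisfies i < j and arr[i] > arr[j].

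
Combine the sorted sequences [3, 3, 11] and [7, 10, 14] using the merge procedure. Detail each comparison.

Merging process:

Compare 3 vs 7: take 3 from left. Merged: [3]
Compare 3 vs 7: take 3 from left. Merged: [3, 3]
Compare 11 vs 7: take 7 from right. Merged: [3, 3, 7]
Compare 11 vs 10: take 10 from right. Merged: [3, 3, 7, 10]
Compare 11 vs 14: take 11 from left. Merged: [3, 3, 7, 10, 11]
Append remaining from right: [14]. Merged: [3, 3, 7, 10, 11, 14]

Final merged array: [3, 3, 7, 10, 11, 14]
Total comparisons: 5

The merged array is [3, 3, 7, 10, 11, 14], requiring 5 comparisons. The merge step runs in O(n) time where n is the total number of elements.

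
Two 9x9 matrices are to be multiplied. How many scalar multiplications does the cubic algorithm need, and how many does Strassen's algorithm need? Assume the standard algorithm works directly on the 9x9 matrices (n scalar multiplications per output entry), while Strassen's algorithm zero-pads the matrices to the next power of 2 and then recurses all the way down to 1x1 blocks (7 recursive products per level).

Matrix multiplication for 9x9 matrices:

Strassen's algorithm requires power-of-2 dimensions. Pad 9x9 to 16x16 (next power of 2).

Standard algorithm: 9^3 = 729 multiplications
Strassen's algorithm: 7^(log2(16)) = 7^4 = 2401 multiplications
Difference: 729 - 2401 = -1672 (Strassen uses MORE here due to padding overhead — for small or just-over-power-of-2 n, padding can outweigh the per-level savings)

Standard: 729 multiplications (9^3). Strassen: 2401 multiplications (7^4, after padding to 16x16). Strassen reduces 8 recursive multiplications to 7 at each level.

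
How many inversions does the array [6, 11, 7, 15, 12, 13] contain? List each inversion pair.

Finding inversions in [6, 11, 7, 15, 12, 13]:

(1, 2): arr[1]=11 > arr[2]=7
(3, 4): arr[3]=15 > arr[4]=12
(3, 5): arr[3]=15 > arr[5]=13

Total inversions: 3

The array has 3 inversion(s): (1,2), (3,4), (3,5). Each pair (i,j) satisfies i < j and arr[i] > arr[j].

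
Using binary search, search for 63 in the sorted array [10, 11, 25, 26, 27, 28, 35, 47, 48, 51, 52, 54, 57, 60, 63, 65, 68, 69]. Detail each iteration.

Binary search for 63 in [10, 11, 25, 26, 27, 28, 35, 47, 48, 51, 52, 54, 57, 60, 63, 65, 68, 69]:

lo=0, hi=17, mid=8, arr[mid]=48 -> 48 < 63, search right half
lo=9, hi=17, mid=13, arr[mid]=60 -> 60 < 63, search right half
lo=14, hi=17, mid=15, arr[mid]=65 -> 65 > 63, search left half
lo=14, hi=14, mid=14, arr[mid]=63 -> Found target at index 14!

Binary search finds 63 at index 14 after 4 comparisons. The search repeatedly halves the search space by comparing with the middle element.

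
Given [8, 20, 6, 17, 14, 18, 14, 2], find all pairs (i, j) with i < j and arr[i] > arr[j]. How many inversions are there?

Finding inversions in [8, 20, 6, 17, 14, 18, 14, 2]:

(0, 2): arr[0]=8 > arr[2]=6
(0, 7): arr[0]=8 > arr[7]=2
(1, 2): arr[1]=20 > arr[2]=6
(1, 3): arr[1]=20 > arr[3]=17
(1, 4): arr[1]=20 > arr[4]=14
(1, 5): arr[1]=20 > arr[5]=18
(1, 6): arr[1]=20 > arr[6]=14
(1, 7): arr[1]=20 > arr[7]=2
(2, 7): arr[2]=6 > arr[7]=2
(3, 4): arr[3]=17 > arr[4]=14
(3, 6): arr[3]=17 > arr[6]=14
(3, 7): arr[3]=17 > arr[7]=2
(4, 7): arr[4]=14 > arr[7]=2
(5, 6): arr[5]=18 > arr[6]=14
(5, 7): arr[5]=18 > arr[7]=2
(6, 7): arr[6]=14 > arr[7]=2

Total inversions: 16

The array has 16 inversion(s): (0,2), (0,7), (1,2), (1,3), (1,4), (1,5), (1,6), (1,7), (2,7), (3,4), (3,6), (3,7), (4,7), (5,6), (5,7), (6,7). Each pair (i,j) satisfies i < j and arr[i] > arr[j].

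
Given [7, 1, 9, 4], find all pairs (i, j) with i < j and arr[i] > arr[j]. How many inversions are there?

Finding inversions in [7, 1, 9, 4]:

(0, 1): arr[0]=7 > arr[1]=1
(0, 3): arr[0]=7 > arr[3]=4
(2, 3): arr[2]=9 > arr[3]=4

Total inversions: 3

The array has 3 inversion(s): (0,1), (0,3), (2,3). Each pair (i,j) satisfies i < j and arr[i] > arr[j].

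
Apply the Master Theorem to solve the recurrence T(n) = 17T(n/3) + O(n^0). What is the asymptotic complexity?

Master Theorem for T(n) = 17T(n/3) + O(n^0):

a = 17, b = 3, c = 0
log_b(a) = log_3(17) = 2.5789

Case 1: c = 0 < log_3(17) = 2.5789
T(n) = O(n^(log_3 17))

For T(n) = 17T(n/3) + O(n^0): log_3(17) = 2.5789. This is Case 1 of the Master Theorem (c < log_b(a), work dominated by leaves), giving O(n^(log_3 17)).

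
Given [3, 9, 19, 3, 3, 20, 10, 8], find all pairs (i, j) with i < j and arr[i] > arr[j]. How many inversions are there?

Finding inversions in [3, 9, 19, 3, 3, 20, 10, 8]:

(1, 3): arr[1]=9 > arr[3]=3
(1, 4): arr[1]=9 > arr[4]=3
(1, 7): arr[1]=9 > arr[7]=8
(2, 3): arr[2]=19 > arr[3]=3
(2, 4): arr[2]=19 > arr[4]=3
(2, 6): arr[2]=19 > arr[6]=10
(2, 7): arr[2]=19 > arr[7]=8
(5, 6): arr[5]=20 > arr[6]=10
(5, 7): arr[5]=20 > arr[7]=8
(6, 7): arr[6]=10 > arr[7]=8

Total inversions: 10

The array has 10 inversion(s): (1,3), (1,4), (1,7), (2,3), (2,4), (2,6), (2,7), (5,6), (5,7), (6,7). Each pair (i,j) satisfies i < j and arr[i] > arr[j].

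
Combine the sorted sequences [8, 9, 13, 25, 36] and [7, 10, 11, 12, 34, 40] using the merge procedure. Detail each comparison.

Merging process:

Compare 8 vs 7: take 7 from right. Merged: [7]
Compare 8 vs 10: take 8 from left. Merged: [7, 8]
Compare 9 vs 10: take 9 from left. Merged: [7, 8, 9]
Compare 13 vs 10: take 10 from right. Merged: [7, 8, 9, 10]
Compare 13 vs 11: take 11 from right. Merged: [7, 8, 9, 10, 11]
Compare 13 vs 12: take 12 from right. Merged: [7, 8, 9, 10, 11, 12]
Compare 13 vs 34: take 13 from left. Merged: [7, 8, 9, 10, 11, 12, 13]
Compare 25 vs 34: take 25 from left. Merged: [7, 8, 9, 10, 11, 12, 13, 25]
Compare 36 vs 34: take 34 from right. Merged: [7, 8, 9, 10, 11, 12, 13, 25, 34]
Compare 36 vs 40: take 36 from left. Merged: [7, 8, 9, 10, 11, 12, 13, 25, 34, 36]
Append remaining from right: [40]. Merged: [7, 8, 9, 10, 11, 12, 13, 25, 34, 36, 40]

Final merged array: [7, 8, 9, 10, 11, 12, 13, 25, 34, 36, 40]
Total comparisons: 10

The merged array is [7, 8, 9, 10, 11, 12, 13, 25, 34, 36, 40], requiring 10 comparisons. The merge step runs in O(n) time where n is the total number of elements.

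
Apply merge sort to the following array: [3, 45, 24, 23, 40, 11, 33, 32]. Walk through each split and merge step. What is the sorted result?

Merge sort trace:

Split: [3, 45, 24, 23, 40, 11, 33, 32] -> [3, 45, 24, 23] and [40, 11, 33, 32]
  Split: [3, 45, 24, 23] -> [3, 45] and [24, 23]
    Split: [3, 45] -> [3] and [45]
    Merge: [3] + [45] -> [3, 45]
    Split: [24, 23] -> [24] and [23]
    Merge: [24] + [23] -> [23, 24]
  Merge: [3, 45] + [23, 24] -> [3, 23, 24, 45]
  Split: [40, 11, 33, 32] -> [40, 11] and [33, 32]
    Split: [40, 11] -> [40] and [11]
    Merge: [40] + [11] -> [11, 40]
    Split: [33, 32] -> [33] and [32]
    Merge: [33] + [32] -> [32, 33]
  Merge: [11, 40] + [32, 33] -> [11, 32, 33, 40]
Merge: [3, 23, 24, 45] + [11, 32, 33, 40] -> [3, 11, 23, 24, 32, 33, 40, 45]

Final sorted array: [3, 11, 23, 24, 32, 33, 40, 45]

The merge sort proceeds by recursively splitting the array and merging sorted halves.
After all merges, the sorted array is [3, 11, 23, 24, 32, 33, 40, 45].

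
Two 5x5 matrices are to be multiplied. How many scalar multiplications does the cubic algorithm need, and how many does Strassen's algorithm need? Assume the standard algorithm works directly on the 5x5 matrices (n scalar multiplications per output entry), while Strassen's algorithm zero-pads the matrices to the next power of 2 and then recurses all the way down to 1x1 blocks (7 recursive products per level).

Matrix multiplication for 5x5 matrices:

Strassen's algorithm requires power-of-2 dimensions. Pad 5x5 to 8x8 (next power of 2).

Standard algorithm: 5^3 = 125 multiplications
Strassen's algorithm: 7^(log2(8)) = 7^3 = 343 multiplications
Difference: 125 - 343 = -218 (Strassen uses MORE here due to padding overhead — for small or just-over-power-of-2 n, padding can outweigh the per-level savings)

Standard: 125 multiplications (5^3). Strassen: 343 multiplications (7^3, after padding to 8x8). Strassen reduces 8 recursive multiplications to 7 at each level.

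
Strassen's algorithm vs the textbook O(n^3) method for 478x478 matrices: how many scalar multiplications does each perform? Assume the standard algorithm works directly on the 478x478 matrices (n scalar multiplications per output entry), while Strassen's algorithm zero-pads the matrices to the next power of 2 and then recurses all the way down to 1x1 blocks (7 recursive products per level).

Matrix multiplication for 478x478 matrices:

Strassen's algorithm requires power-of-2 dimensions. Pad 478x478 to 512x512 (next power of 2).

Standard algorithm: 478^3 = 109215352 multiplications
Strassen's algorithm: 7^(log2(512)) = 7^9 = 40353607 multiplications
Savings: 109215352 - 40353607 = 68861745 multiplications

Standard: 109215352 multiplications (478^3). Strassen: 40353607 multiplications (7^9, after padding to 512x512). Strassen reduces 8 recursive multiplications to 7 at each level.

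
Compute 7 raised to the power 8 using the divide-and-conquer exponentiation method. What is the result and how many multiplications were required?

Computing 7^8 by squaring (build up from 7^1; each line after the first costs one multiplication):

7^1 = 7
7^2 = (7^1)^2 = 7^2 = 49
7^4 = (7^2)^2 = 49^2 = 2401
7^8 = (7^4)^2 = 2401^2 = 5764801

Result: 5764801
Multiplications needed: 3 (3 lines after 7^1)

7^8 = 5764801. Using exponentiation by squaring, this requires 3 multiplications. The key idea: if the exponent is even, square the half-power; if odd, multiply by the base once.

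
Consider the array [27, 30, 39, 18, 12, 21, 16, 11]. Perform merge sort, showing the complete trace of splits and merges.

Merge sort trace:

Split: [27, 30, 39, 18, 12, 21, 16, 11] -> [27, 30, 39, 18] and [12, 21, 16, 11]
  Split: [27, 30, 39, 18] -> [27, 30] and [39, 18]
    Split: [27, 30] -> [27] and [30]
    Merge: [27] + [30] -> [27, 30]
    Split: [39, 18] -> [39] and [18]
    Merge: [39] + [18] -> [18, 39]
  Merge: [27, 30] + [18, 39] -> [18, 27, 30, 39]
  Split: [12, 21, 16, 11] -> [12, 21] and [16, 11]
    Split: [12, 21] -> [12] and [21]
    Merge: [12] + [21] -> [12, 21]
    Split: [16, 11] -> [16] and [11]
    Merge: [16] + [11] -> [11, 16]
  Merge: [12, 21] + [11, 16] -> [11, 12, 16, 21]
Merge: [18, 27, 30, 39] + [11, 12, 16, 21] -> [11, 12, 16, 18, 21, 27, 30, 39]

Final sorted array: [11, 12, 16, 18, 21, 27, 30, 39]

The merge sort proceeds by recursively splitting the array and merging sorted halves.
After all merges, the sorted array is [11, 12, 16, 18, 21, 27, 30, 39].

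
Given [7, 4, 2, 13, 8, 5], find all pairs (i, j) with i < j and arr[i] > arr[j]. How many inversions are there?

Finding inversions in [7, 4, 2, 13, 8, 5]:

(0, 1): arr[0]=7 > arr[1]=4
(0, 2): arr[0]=7 > arr[2]=2
(0, 5): arr[0]=7 > arr[5]=5
(1, 2): arr[1]=4 > arr[2]=2
(3, 4): arr[3]=13 > arr[4]=8
(3, 5): arr[3]=13 > arr[5]=5
(4, 5): arr[4]=8 > arr[5]=5

Total inversions: 7

The array has 7 inversion(s): (0,1), (0,2), (0,5), (1,2), (3,4), (3,5), (4,5). Each pair (i,j) satisfies i < j and arr[i] > arr[j].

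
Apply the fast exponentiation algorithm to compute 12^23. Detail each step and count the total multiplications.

Computing 12^23 by squaring (build up from 12^1; each line after the first costs one multiplication):

12^1 = 12
12^2 = (12^1)^2 = 12^2 = 144
12^4 = (12^2)^2 = 144^2 = 20736
12^5 = 12 * 12^4 = 12 * 20736 = 248832
12^10 = (12^5)^2 = 248832^2 = 61917364224
12^11 = 12 * 12^10 = 12 * 61917364224 = 743008370688
12^22 = (12^11)^2 = 743008370688^2 = 552061438912436417593344
12^23 = 12 * 12^22 = 12 * 552061438912436417593344 = 6624737266949237011120128

Result: 6624737266949237011120128
Multiplications needed: 7 (7 lines after 12^1)

12^23 = 6624737266949237011120128. Using exponentiation by squaring, this requires 7 multiplications. The key idea: if the exponent is even, square the half-power; if odd, multiply by the base once.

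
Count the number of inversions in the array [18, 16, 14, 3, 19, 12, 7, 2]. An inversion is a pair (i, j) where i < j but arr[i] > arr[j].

Finding inversions in [18, 16, 14, 3, 19, 12, 7, 2]:

(0, 1): arr[0]=18 > arr[1]=16
(0, 2): arr[0]=18 > arr[2]=14
(0, 3): arr[0]=18 > arr[3]=3
(0, 5): arr[0]=18 > arr[5]=12
(0, 6): arr[0]=18 > arr[6]=7
(0, 7): arr[0]=18 > arr[7]=2
(1, 2): arr[1]=16 > arr[2]=14
(1, 3): arr[1]=16 > arr[3]=3
(1, 5): arr[1]=16 > arr[5]=12
(1, 6): arr[1]=16 > arr[6]=7
(1, 7): arr[1]=16 > arr[7]=2
(2, 3): arr[2]=14 > arr[3]=3
(2, 5): arr[2]=14 > arr[5]=12
(2, 6): arr[2]=14 > arr[6]=7
(2, 7): arr[2]=14 > arr[7]=2
(3, 7): arr[3]=3 > arr[7]=2
(4, 5): arr[4]=19 > arr[5]=12
(4, 6): arr[4]=19 > arr[6]=7
(4, 7): arr[4]=19 > arr[7]=2
(5, 6): arr[5]=12 > arr[6]=7
(5, 7): arr[5]=12 > arr[7]=2
(6, 7): arr[6]=7 > arr[7]=2

Total inversions: 22

The array has 22 inversion(s): (0,1), (0,2), (0,3), (0,5), (0,6), (0,7), (1,2), (1,3), (1,5), (1,6), (1,7), (2,3), (2,5), (2,6), (2,7), (3,7), (4,5), (4,6), (4,7), (5,6), (5,7), (6,7). Each pair (i,j) satisfies i < j and arr[i] > arr[j].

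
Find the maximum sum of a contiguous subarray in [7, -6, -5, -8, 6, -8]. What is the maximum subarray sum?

Using Kadane's algorithm on [7, -6, -5, -8, 6, -8]:

Scanning through the array:
Position 1 (value -6): max_ending_here = 1, max_so_far = 7
Position 2 (value -5): max_ending_here = -4, max_so_far = 7
Position 3 (value -8): max_ending_here = -8, max_so_far = 7
Position 4 (value 6): max_ending_here = 6, max_so_far = 7
Position 5 (value -8): max_ending_here = -2, max_so_far = 7

Maximum subarray: [7]
Maximum sum: 7

The maximum subarray is [7] with sum 7. This subarray runs from index 0 to index 0.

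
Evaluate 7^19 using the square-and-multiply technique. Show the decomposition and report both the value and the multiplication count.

Computing 7^19 by squaring (build up from 7^1; each line after the first costs one multiplication):

7^1 = 7
7^2 = (7^1)^2 = 7^2 = 49
7^4 = (7^2)^2 = 49^2 = 2401
7^8 = (7^4)^2 = 2401^2 = 5764801
7^9 = 7 * 7^8 = 7 * 5764801 = 40353607
7^18 = (7^9)^2 = 40353607^2 = 1628413597910449
7^19 = 7 * 7^18 = 7 * 1628413597910449 = 11398895185373143

Result: 11398895185373143
Multiplications needed: 6 (6 lines after 7^1)

7^19 = 11398895185373143. Using exponentiation by squaring, this requires 6 multiplications. The key idea: if the exponent is even, square the half-power; if odd, multiply by the base once.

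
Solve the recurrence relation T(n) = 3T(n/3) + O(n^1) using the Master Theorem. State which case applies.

Master Theorem for T(n) = 3T(n/3) + O(n^1):

a = 3, b = 3, c = 1
log_b(a) = log_3(3) = 1.0000

Case 2: c = 1 = log_3(3) = 1.0000
T(n) = O(n^1 log n) = O(n log n)

For T(n) = 3T(n/3) + O(n^1): log_3(3) = 1.0000. This is Case 2 of the Master Theorem (c = log_b(a), equal work at all levels), giving O(n log n).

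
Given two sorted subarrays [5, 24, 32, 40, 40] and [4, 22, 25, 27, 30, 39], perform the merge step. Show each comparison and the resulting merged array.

Merging process:

Compare 5 vs 4: take 4 from right. Merged: [4]
Compare 5 vs 22: take 5 from left. Merged: [4, 5]
Compare 24 vs 22: take 22 from right. Merged: [4, 5, 22]
Compare 24 vs 25: take 24 from left. Merged: [4, 5, 22, 24]
Compare 32 vs 25: take 25 from right. Merged: [4, 5, 22, 24, 25]
Compare 32 vs 27: take 27 from right. Merged: [4, 5, 22, 24, 25, 27]
Compare 32 vs 30: take 30 from right. Merged: [4, 5, 22, 24, 25, 27, 30]
Compare 32 vs 39: take 32 from left. Merged: [4, 5, 22, 24, 25, 27, 30, 32]
Compare 40 vs 39: take 39 from right. Merged: [4, 5, 22, 24, 25, 27, 30, 32, 39]
Append remaining from left: [40, 40]. Merged: [4, 5, 22, 24, 25, 27, 30, 32, 39, 40, 40]

Final merged array: [4, 5, 22, 24, 25, 27, 30, 32, 39, 40, 40]
Total comparisons: 9

The merged array is [4, 5, 22, 24, 25, 27, 30, 32, 39, 40, 40], requiring 9 comparisons. The merge step runs in O(n) time where n is the total number of elements.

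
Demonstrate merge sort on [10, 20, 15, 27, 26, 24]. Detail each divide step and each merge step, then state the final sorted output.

Merge sort trace:

Split: [10, 20, 15, 27, 26, 24] -> [10, 20, 15] and [27, 26, 24]
  Split: [10, 20, 15] -> [10] and [20, 15]
    Split: [20, 15] -> [20] and [15]
    Merge: [20] + [15] -> [15, 20]
  Merge: [10] + [15, 20] -> [10, 15, 20]
  Split: [27, 26, 24] -> [27] and [26, 24]
    Split: [26, 24] -> [26] and [24]
    Merge: [26] + [24] -> [24, 26]
  Merge: [27] + [24, 26] -> [24, 26, 27]
Merge: [10, 15, 20] + [24, 26, 27] -> [10, 15, 20, 24, 26, 27]

Final sorted array: [10, 15, 20, 24, 26, 27]

The merge sort proceeds by recursively splitting the array and merging sorted halves.
After all merges, the sorted array is [10, 15, 20, 24, 26, 27].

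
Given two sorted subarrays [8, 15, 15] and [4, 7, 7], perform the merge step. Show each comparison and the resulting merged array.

Merging process:

Compare 8 vs 4: take 4 from right. Merged: [4]
Compare 8 vs 7: take 7 from right. Merged: [4, 7]
Compare 8 vs 7: take 7 from right. Merged: [4, 7, 7]
Append remaining from left: [8, 15, 15]. Merged: [4, 7, 7, 8, 15, 15]

Final merged array: [4, 7, 7, 8, 15, 15]
Total comparisons: 3

The merged array is [4, 7, 7, 8, 15, 15], requiring 3 comparisons. The merge step runs in O(n) time where n is the total number of elements.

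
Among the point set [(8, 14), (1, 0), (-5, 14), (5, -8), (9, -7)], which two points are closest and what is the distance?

Computing all pairwise distances among 5 points:

d((8, 14), (1, 0)) = 15.6525
d((8, 14), (-5, 14)) = 13.0
d((8, 14), (5, -8)) = 22.2036
d((8, 14), (9, -7)) = 21.0238
d((1, 0), (-5, 14)) = 15.2315
d((1, 0), (5, -8)) = 8.9443
d((1, 0), (9, -7)) = 10.6301
d((-5, 14), (5, -8)) = 24.1661
d((-5, 14), (9, -7)) = 25.2389
d((5, -8), (9, -7)) = 4.1231 <-- minimum

Closest pair: (5, -8) and (9, -7) with distance 4.1231

The closest pair is (5, -8) and (9, -7) with Euclidean distance 4.1231. For 5 points, brute-force pairwise comparison is shown above. For large n, the divide-and-conquer algorithm (sort by x, recurse on halves, check the dividing strip) achieves O(n log n).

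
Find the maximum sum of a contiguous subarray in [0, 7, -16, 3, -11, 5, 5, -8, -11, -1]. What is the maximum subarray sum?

Using Kadane's algorithm on [0, 7, -16, 3, -11, 5, 5, -8, -11, -1]:

Scanning through the array:
Position 1 (value 7): max_ending_here = 7, max_so_far = 7
Position 2 (value -16): max_ending_here = -9, max_so_far = 7
Position 3 (value 3): max_ending_here = 3, max_so_far = 7
Position 4 (value -11): max_ending_here = -8, max_so_far = 7
Position 5 (value 5): max_ending_here = 5, max_so_far = 7
Position 6 (value 5): max_ending_here = 10, max_so_far = 10
Position 7 (value -8): max_ending_here = 2, max_so_far = 10
Position 8 (value -11): max_ending_here = -9, max_so_far = 10
Position 9 (value -1): max_ending_here = -1, max_so_far = 10

Maximum subarray: [5, 5]
Maximum sum: 10

The maximum subarray is [5, 5] with sum 10. This subarray runs from index 5 to index 6.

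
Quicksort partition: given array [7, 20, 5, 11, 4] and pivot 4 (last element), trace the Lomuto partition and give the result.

Lomuto partition with pivot = 4:

Initial array: [7, 20, 5, 11, 4]

arr[0]=7 > 4: no swap
arr[1]=20 > 4: no swap
arr[2]=5 > 4: no swap
arr[3]=11 > 4: no swap

Place pivot at position 0: [4, 20, 5, 11, 7]
Pivot position: 0

After partitioning with pivot 4, the array becomes [4, 20, 5, 11, 7]. The pivot is placed at index 0. All elements to the left of the pivot are <= 4, and all elements to the right are > 4.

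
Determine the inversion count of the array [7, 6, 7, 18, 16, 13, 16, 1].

Finding inversions in [7, 6, 7, 18, 16, 13, 16, 1]:

(0, 1): arr[0]=7 > arr[1]=6
(0, 7): arr[0]=7 > arr[7]=1
(1, 7): arr[1]=6 > arr[7]=1
(2, 7): arr[2]=7 > arr[7]=1
(3, 4): arr[3]=18 > arr[4]=16
(3, 5): arr[3]=18 > arr[5]=13
(3, 6): arr[3]=18 > arr[6]=16
(3, 7): arr[3]=18 > arr[7]=1
(4, 5): arr[4]=16 > arr[5]=13
(4, 7): arr[4]=16 > arr[7]=1
(5, 7): arr[5]=13 > arr[7]=1
(6, 7): arr[6]=16 > arr[7]=1

Total inversions: 12

The array has 12 inversion(s): (0,1), (0,7), (1,7), (2,7), (3,4), (3,5), (3,6), (3,7), (4,5), (4,7), (5,7), (6,7). Each pair (i,j) satisfies i < j and arr[i] > arr[j].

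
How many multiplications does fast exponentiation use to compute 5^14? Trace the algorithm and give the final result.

Computing 5^14 by squaring (build up from 5^1; each line after the first costs one multiplication):

5^1 = 5
5^2 = (5^1)^2 = 5^2 = 25
5^3 = 5 * 5^2 = 5 * 25 = 125
5^6 = (5^3)^2 = 125^2 = 15625
5^7 = 5 * 5^6 = 5 * 15625 = 78125
5^14 = (5^7)^2 = 78125^2 = 6103515625

Result: 6103515625
Multiplications needed: 5 (5 lines after 5^1)

5^14 = 6103515625. Using exponentiation by squaring, this requires 5 multiplications. The key idea: if the exponent is even, square the half-power; if odd, multiply by the base once.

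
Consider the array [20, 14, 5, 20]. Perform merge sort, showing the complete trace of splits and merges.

Merge sort trace:

Split: [20, 14, 5, 20] -> [20, 14] and [5, 20]
  Split: [20, 14] -> [20] and [14]
  Merge: [20] + [14] -> [14, 20]
  Split: [5, 20] -> [5] and [20]
  Merge: [5] + [20] -> [5, 20]
Merge: [14, 20] + [5, 20] -> [5, 14, 20, 20]

Final sorted array: [5, 14, 20, 20]

The merge sort proceeds by recursively splitting the array and merging sorted halves.
After all merges, the sorted array is [5, 14, 20, 20].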